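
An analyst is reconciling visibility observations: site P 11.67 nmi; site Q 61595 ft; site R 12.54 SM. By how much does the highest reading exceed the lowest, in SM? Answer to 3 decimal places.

1.764 SM

site P: 11.67 nmi = 13.42960 SM.
site Q: 61595 ft = 11.66572 SM.
Spread: 13.42960 − 11.66572 = 1.764 SM.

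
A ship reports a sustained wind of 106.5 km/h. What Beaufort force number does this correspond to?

106.5 km/h = 29.6 m/s, which is Beaufort 11 (violent storm, 28.5–32.6 m/s).

Beaufort force 11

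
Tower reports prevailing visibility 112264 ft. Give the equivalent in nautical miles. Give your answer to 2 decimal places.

1 ft = 0.000164579 nmi, so 112264 × 0.000164579 = 18.48 nmi.

18.48 nmi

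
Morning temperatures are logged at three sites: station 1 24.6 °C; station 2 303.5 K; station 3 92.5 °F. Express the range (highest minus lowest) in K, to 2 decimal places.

station 2: 303.5 K = 30.350 °C.
station 3: 92.5 °F = 33.611 °C.
Spread: 33.611 − 24.600 = 9.011 °C.

9.01 K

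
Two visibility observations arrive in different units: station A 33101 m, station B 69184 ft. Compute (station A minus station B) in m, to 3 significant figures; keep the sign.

station B: 69184 ft = 21087.28 m.
Difference: 33101.00 − 21087.28 = 12000 m.

12000 m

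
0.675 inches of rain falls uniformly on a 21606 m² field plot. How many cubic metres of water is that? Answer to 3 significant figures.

Depth: 0.675 in × 25.4 = 17.145 mm.
1 mm over 1 m² is 1 L, so volume = 17.145 × 21606 = 370434.87 L = 370 m³.

370 cubic metres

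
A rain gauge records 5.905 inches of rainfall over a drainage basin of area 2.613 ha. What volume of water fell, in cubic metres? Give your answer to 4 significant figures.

Depth: 5.905 in × 25.4 = 149.987 mm.
Area: 2.613 ha = 26130 m².
1 mm over 1 m² is 1 L, so volume = 149.987 × 26130 = 3919160.3 L = 3919 m³.

3919 cubic metres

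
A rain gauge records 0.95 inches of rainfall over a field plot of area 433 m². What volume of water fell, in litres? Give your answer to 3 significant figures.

10400 litres

Depth: 0.95 in × 25.4 = 24.13 mm.
1 mm over 1 m² is 1 L, so volume = 24.13 × 433 = 10448.29 L ≈ 10400 L.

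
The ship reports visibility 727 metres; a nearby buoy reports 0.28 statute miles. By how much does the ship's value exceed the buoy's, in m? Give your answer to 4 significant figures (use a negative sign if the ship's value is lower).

the buoy: 0.28 SM = 450.616 m.
Difference: 727.000 − 450.616 = 276.4 m.

276.4 m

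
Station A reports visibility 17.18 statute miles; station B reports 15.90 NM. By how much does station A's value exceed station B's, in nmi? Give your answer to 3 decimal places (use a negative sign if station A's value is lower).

-0.971 nmi

station A: 17.18 SM = 14.92901 nmi.
Difference: 14.92901 − 15.90000 = -0.971 nmi.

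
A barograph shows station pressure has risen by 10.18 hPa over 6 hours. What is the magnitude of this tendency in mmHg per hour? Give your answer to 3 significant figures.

10.18 hPa / 6 h × 0.750062 mmHg/hPa = 1.27 mmHg/h.

1.27 mmHg per hour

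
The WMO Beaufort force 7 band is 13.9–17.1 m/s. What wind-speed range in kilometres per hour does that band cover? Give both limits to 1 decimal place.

13.9–17.1 m/s × 3.6 = 50.0–61.6 km/h.

50.0 to 61.6 km/h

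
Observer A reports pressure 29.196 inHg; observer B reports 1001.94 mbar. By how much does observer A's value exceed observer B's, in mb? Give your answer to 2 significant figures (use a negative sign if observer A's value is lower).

observer A: 29.196 inHg = 988.69 mb.
Difference: 988.69 − 1001.94 = -13 mb.

-13 mb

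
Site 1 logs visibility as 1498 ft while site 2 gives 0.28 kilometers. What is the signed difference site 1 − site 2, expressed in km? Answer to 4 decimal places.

0.1766 km

site 1: 1498 ft = 0.456590 km.
Difference: 0.456590 − 0.280000 = 0.1766 km.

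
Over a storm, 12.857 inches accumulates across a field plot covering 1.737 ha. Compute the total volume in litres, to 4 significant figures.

Depth: 12.857 in × 25.4 = 326.5678 mm.
Area: 1.737 ha = 17370 m².
1 mm over 1 m² is 1 L, so volume = 326.5678 × 17370 = 5672482.7 L ≈ 5672000 L.

5672000 litres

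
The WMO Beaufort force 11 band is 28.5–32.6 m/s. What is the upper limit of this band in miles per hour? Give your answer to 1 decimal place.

28.5–32.6 m/s × 2.237 = 63.8–72.9 mph.

72.9 mph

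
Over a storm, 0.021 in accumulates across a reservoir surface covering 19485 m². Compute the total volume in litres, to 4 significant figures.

Depth: 0.021 in × 25.4 = 0.5334 mm.
1 mm over 1 m² is 1 L, so volume = 0.5334 × 19485 = 10393.299 L ≈ 10390 L.

10390 litres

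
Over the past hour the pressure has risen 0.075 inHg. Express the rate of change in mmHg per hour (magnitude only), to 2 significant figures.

0.075 inHg / 1 h × 25.4 mmHg/inHg = 1.9 mmHg/h.

1.9 mmHg per hour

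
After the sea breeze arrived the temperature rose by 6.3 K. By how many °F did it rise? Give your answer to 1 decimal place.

11.3 °F

A change of 1 °C equals a change of 1.8 °F: Δ°F = 6.3 × 1.8 = 11.3 °F.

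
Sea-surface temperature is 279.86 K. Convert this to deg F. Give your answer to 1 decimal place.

First to °C: 6.71 °C.
Then to °F: 44.1 °F.

44.1 °F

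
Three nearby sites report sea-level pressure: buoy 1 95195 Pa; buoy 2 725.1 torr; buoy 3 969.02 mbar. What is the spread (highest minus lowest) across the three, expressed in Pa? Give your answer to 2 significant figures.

buoy 2: 725.1 mmHg = 96672.06 Pa.
buoy 3: 969.02 mb = 96902.00 Pa.
Spread: 96902.00 − 95195.00 = 1700 Pa.

1700 Pa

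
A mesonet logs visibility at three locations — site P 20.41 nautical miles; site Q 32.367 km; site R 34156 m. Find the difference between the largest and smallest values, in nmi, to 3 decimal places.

site Q: 32.367 km = 17.47678 nmi.
site R: 34156 m = 18.44276 nmi.
Spread: 20.41000 − 17.47678 = 2.933 nmi.

2.933 nmi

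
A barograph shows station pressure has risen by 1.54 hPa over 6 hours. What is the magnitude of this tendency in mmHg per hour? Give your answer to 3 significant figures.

1.54 hPa / 6 h × 0.750062 mmHg/hPa = 0.193 mmHg/h.

0.193 mmHg per hour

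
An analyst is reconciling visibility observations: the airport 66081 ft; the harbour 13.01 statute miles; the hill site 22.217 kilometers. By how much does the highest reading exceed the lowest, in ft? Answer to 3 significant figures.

6810 ft

the harbour: 13.01 SM = 68692.80 ft.
the hill site: 22.217 km = 72890.42 ft.
Spread: 72890.42 − 66081.00 = 6810 ft.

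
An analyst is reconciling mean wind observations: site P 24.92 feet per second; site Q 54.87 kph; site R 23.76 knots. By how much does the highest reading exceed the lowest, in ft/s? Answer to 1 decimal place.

25.1 ft/s

site Q: 54.87 km/h = 50.005 ft/s.
site R: 23.76 kt = 40.102 ft/s.
Spread: 50.005 − 24.920 = 25.1 ft/s.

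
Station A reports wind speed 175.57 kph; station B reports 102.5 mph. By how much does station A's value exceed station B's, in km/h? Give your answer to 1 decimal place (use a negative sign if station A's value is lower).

10.6 km/h

station B: 102.5 mph = 164.958 km/h.
Difference: 175.570 − 164.958 = 10.6 km/h.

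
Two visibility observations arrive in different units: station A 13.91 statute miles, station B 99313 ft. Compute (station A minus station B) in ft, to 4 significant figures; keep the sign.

-25870 ft

station A: 13.91 SM = 73444.80 ft.
Difference: 73444.80 − 99313.00 = -25870 ft.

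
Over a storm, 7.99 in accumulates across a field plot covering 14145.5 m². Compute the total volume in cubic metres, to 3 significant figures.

Depth: 7.99 in × 25.4 = 202.946 mm.
1 mm over 1 m² is 1 L, so volume = 202.946 × 14145.5 = 2870772.6 L = 2870 m³.

2870 cubic metres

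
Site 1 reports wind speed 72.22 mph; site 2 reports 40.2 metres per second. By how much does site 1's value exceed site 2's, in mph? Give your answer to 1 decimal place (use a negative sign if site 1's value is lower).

-17.7 mph

site 2: 40.2 m/s = 89.925 mph.
Difference: 72.220 − 89.925 = -17.7 mph.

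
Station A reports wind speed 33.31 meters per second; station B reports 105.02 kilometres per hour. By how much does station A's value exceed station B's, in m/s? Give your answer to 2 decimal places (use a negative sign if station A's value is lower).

4.14 m/s

station B: 105.02 km/h = 29.1722 m/s.
Difference: 33.3100 − 29.1722 = 4.14 m/s.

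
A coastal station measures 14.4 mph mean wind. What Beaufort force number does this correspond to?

14.4 mph = 6.4 m/s, which is Beaufort 4 (moderate breeze, 5.5–7.9 m/s).

Beaufort force 4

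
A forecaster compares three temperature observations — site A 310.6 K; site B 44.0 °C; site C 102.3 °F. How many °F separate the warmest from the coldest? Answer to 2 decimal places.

site A: 310.6 K = 37.450 °C.
site C: 102.3 °F = 39.056 °C.
Spread: 44.000 − 37.450 = 6.550 °C = 11.79 °F.

11.79 °F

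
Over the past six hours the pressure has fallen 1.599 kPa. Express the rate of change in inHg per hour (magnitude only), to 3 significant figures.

1.599 kPa / 6 h × 0.2953 inHg/kPa = 0.0787 inHg/h.

0.0787 inHg per hour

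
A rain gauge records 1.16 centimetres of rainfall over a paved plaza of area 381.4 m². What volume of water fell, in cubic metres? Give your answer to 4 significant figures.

4.424 cubic metres

Depth: 1.16 cm × 10 = 11.6 mm.
1 mm over 1 m² is 1 L, so volume = 11.6 × 381.4 = 4424.24 L = 4.424 m³.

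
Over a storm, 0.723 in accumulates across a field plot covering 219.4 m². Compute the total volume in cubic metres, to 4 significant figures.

Depth: 0.723 in × 25.4 = 18.3642 mm.
1 mm over 1 m² is 1 L, so volume = 18.3642 × 219.4 = 4029.1055 L = 4.029 m³.

4.029 cubic metres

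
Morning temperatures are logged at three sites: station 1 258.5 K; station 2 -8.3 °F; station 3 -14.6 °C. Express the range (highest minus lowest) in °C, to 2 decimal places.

station 1: 258.5 K = -14.650 °C.
station 2: -8.3 °F = -22.389 °C.
Spread: (-14.600) − (-22.389) = 7.789 °C.

7.79 °C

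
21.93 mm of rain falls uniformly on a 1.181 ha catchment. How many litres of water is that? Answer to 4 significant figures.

259000 litres

Area: 1.181 ha = 11810 m².
1 mm over 1 m² is 1 L, so volume = 21.93 × 11810 = 258993.3 L ≈ 259000 L.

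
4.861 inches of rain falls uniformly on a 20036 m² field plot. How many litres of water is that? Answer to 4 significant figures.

Depth: 4.861 in × 25.4 = 123.4694 mm.
1 mm over 1 m² is 1 L, so volume = 123.4694 × 20036 = 2473832.9 L ≈ 2474000 L.

2474000 litres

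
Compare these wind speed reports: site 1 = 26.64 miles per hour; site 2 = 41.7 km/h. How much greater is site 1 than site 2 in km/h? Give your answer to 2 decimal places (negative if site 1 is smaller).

site 1: 26.64 mph = 42.8729 km/h.
Difference: 42.8729 − 41.7000 = 1.17 km/h.

1.17 km/h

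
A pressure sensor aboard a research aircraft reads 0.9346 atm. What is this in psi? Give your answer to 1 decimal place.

13.7 psi

1 atm = 14.6959 psi, so 0.9346 × 14.6959 = 13.7 psi.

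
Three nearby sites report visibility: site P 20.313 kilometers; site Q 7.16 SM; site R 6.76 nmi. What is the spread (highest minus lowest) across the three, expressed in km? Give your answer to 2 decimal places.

site Q: 7.16 SM = 11.5229 km.
site R: 6.76 nmi = 12.5195 km.
Spread: 20.3130 − 11.5229 = 8.79 km.

8.79 km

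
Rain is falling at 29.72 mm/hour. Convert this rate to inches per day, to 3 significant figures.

28.1 in/day

29.72 mm/hour × 0.0393701 in/mm × 24 hour/day = 28.1 in/day.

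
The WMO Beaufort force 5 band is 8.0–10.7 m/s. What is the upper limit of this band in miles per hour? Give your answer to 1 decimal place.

8.0–10.7 m/s × 2.237 = 17.9–23.9 mph.

23.9 mph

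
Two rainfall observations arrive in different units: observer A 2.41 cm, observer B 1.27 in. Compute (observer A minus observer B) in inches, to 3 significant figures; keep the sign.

-0.321 in

observer A: 2.41 cm = 0.94882 in.
Difference: 0.94882 − 1.27000 = -0.321 in.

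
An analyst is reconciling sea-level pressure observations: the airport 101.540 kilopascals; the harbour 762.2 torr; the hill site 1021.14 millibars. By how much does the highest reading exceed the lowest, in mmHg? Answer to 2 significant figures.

4.3 mmHg

the airport: 101.540 kPa = 761.613 mmHg.
the hill site: 1021.14 mb = 765.918 mmHg.
Spread: 765.918 − 761.613 = 4.3 mmHg.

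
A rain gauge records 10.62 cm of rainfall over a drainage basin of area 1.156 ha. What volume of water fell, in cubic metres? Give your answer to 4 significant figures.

1228 cubic metres

Depth: 10.62 cm × 10 = 106.2 mm.
Area: 1.156 ha = 11560 m².
1 mm over 1 m² is 1 L, so volume = 106.2 × 11560 = 1227672 L = 1228 m³.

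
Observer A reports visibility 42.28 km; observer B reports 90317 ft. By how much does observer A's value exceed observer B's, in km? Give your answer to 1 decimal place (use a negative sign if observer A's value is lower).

observer B: 90317 ft = 27.529 km.
Difference: 42.280 − 27.529 = 14.8 km.

14.8 km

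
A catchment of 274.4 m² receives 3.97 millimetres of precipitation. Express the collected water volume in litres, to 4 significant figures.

1089 litres

1 mm over 1 m² is 1 L, so volume = 3.97 × 274.4 = 1089.368 L ≈ 1089 L.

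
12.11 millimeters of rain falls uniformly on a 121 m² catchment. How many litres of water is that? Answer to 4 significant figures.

1 mm over 1 m² is 1 L, so volume = 12.11 × 121 = 1465.31 L ≈ 1465 L.

1465 litres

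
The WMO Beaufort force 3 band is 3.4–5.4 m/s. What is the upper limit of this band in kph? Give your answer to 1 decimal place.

19.4 km/h

3.4–5.4 m/s × 3.6 = 12.2–19.4 km/h.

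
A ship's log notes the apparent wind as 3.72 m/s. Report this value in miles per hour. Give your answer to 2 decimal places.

1 m/s = 2.23694 mph, so 3.72 × 2.23694 = 8.32 mph.

8.32 mph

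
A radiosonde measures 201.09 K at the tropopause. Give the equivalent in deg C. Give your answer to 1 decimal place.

°C = 201.09 − 273.15 = -72.1 °C.

-72.1 °C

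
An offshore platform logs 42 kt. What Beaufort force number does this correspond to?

42 kt lies in the Beaufort 9 band (strong gale, 41–47 kt).

Beaufort force 9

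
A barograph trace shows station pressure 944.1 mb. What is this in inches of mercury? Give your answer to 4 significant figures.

27.88 inHg

1 mb = 0.02953 inHg, so 944.1 × 0.02953 = 27.88 inHg.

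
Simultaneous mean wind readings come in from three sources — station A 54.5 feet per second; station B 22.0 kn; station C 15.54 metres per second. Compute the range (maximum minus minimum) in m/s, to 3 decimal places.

station A: 54.5 ft/s = 16.61160 m/s.
station B: 22.0 kt = 11.31778 m/s.
Spread: 16.61160 − 11.31778 = 5.294 m/s.

5.294 m/s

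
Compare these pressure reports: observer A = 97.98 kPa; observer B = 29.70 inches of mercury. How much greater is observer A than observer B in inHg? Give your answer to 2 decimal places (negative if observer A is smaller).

observer A: 97.98 kPa = 28.9335 inHg.
Difference: 28.9335 − 29.7000 = -0.77 inHg.

-0.77 inHg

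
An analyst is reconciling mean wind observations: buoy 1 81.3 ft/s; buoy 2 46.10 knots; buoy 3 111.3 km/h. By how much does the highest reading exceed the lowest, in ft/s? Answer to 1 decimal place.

23.6 ft/s

buoy 2: 46.10 kt = 77.808 ft/s.
buoy 3: 111.3 km/h = 101.433 ft/s.
Spread: 101.433 − 77.808 = 23.6 ft/s.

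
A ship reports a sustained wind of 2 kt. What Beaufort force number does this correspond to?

Beaufort force 1

2 kt lies in the Beaufort 1 band (light air, 1–3 kt).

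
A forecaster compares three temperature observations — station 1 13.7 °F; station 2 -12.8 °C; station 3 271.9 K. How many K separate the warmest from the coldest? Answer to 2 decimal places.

11.55 K

station 1: 13.7 °F = -10.167 °C.
station 3: 271.9 K = -1.250 °C.
Spread: (-1.250) − (-12.800) = 11.550 °C.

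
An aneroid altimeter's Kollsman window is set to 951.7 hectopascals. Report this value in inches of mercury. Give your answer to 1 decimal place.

1 hPa = 0.02953 inHg, so 951.7 × 0.02953 = 28.1 inHg.

28.1 inHg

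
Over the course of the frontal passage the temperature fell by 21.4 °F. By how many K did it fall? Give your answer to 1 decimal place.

11.9 K

A change of 1 °C equals a change of 1.8 °F: ΔK = 21.4 × 0.5556 = 11.9 K.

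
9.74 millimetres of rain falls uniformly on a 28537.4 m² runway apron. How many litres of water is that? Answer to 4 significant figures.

1 mm over 1 m² is 1 L, so volume = 9.74 × 28537.4 = 277954.28 L ≈ 278000 L.

278000 litres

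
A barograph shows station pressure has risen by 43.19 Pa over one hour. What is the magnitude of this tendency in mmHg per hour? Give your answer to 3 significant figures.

43.19 Pa / 1 h × 0.00750062 mmHg/Pa = 0.324 mmHg/h.

0.324 mmHg per hour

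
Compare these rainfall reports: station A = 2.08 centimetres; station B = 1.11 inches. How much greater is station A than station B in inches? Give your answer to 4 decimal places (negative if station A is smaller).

station A: 2.08 cm = 0.818898 in.
Difference: 0.818898 − 1.110000 = -0.2911 in.

-0.2911 in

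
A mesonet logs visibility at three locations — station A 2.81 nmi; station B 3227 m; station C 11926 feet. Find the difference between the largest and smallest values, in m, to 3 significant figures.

1980 m

station A: 2.81 nmi = 5204.12 m.
station C: 11926 ft = 3635.04 m.
Spread: 5204.12 − 3227.00 = 1980 m.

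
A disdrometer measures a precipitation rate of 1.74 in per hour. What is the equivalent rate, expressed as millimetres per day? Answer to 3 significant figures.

1.74 in/hour × 25.4 mm/in × 24 hour/day = 1060 mm/day.

1060 mm/day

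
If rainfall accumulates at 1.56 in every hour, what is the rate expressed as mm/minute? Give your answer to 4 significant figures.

1.56 in/hour × 25.4 mm/in × 0.0166667 hour/minute = 0.6604 mm/minute.

0.6604 mm/minute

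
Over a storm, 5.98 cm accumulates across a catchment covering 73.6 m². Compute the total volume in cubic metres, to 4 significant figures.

Depth: 5.98 cm × 10 = 59.8 mm.
1 mm over 1 m² is 1 L, so volume = 59.8 × 73.6 = 4401.28 L = 4.401 m³.

4.401 cubic metres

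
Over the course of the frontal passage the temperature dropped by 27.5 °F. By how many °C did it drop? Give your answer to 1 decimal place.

15.3 °C

For a temperature change the 32° offset cancels: Δ°C = 27.5 × 0.5556 = 15.3 °C.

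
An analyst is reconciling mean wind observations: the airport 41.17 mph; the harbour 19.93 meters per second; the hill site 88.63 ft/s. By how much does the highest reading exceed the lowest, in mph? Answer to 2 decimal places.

19.26 mph

the harbour: 19.93 m/s = 44.5821 mph.
the hill site: 88.63 ft/s = 60.4295 mph.
Spread: 60.4295 − 41.1700 = 19.26 mph.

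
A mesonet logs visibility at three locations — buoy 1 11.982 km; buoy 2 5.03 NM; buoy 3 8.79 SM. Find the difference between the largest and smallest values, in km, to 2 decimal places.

buoy 2: 5.03 nmi = 9.3156 km.
buoy 3: 8.79 SM = 14.1461 km.
Spread: 14.1461 − 9.3156 = 4.83 km.

4.83 km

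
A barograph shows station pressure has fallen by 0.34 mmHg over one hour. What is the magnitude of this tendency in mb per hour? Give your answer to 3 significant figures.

0.34 mmHg / 1 h × 1.33322 mb/mmHg = 0.453 mb/h.

0.453 mb per hour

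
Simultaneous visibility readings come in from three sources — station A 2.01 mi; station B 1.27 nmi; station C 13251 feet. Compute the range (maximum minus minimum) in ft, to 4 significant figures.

station A: 2.01 SM = 10612.80 ft.
station B: 1.27 nmi = 7716.67 ft.
Spread: 13251.00 − 7716.67 = 5534 ft.

5534 ft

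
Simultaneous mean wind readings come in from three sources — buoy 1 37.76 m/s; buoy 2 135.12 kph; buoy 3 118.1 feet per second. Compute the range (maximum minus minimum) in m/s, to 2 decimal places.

buoy 2: 135.12 km/h = 37.5333 m/s.
buoy 3: 118.1 ft/s = 35.9969 m/s.
Spread: 37.7600 − 35.9969 = 1.76 m/s.

1.76 m/s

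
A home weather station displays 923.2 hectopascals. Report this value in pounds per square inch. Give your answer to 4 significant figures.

13.39 psi

1 hPa = 0.0145038 psi, so 923.2 × 0.0145038 = 13.39 psi.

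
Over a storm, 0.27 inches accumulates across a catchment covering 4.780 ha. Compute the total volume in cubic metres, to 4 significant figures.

Depth: 0.27 in × 25.4 = 6.858 mm.
Area: 4.780 ha = 47800 m².
1 mm over 1 m² is 1 L, so volume = 6.858 × 47800 = 327812.4 L = 327.8 m³.

327.8 cubic metres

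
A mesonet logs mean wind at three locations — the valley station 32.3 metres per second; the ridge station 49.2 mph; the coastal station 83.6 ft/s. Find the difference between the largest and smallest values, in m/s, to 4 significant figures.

10.31 m/s

the ridge station: 49.2 mph = 21.9944 m/s.
the coastal station: 83.6 ft/s = 25.4813 m/s.
Spread: 32.3000 − 21.9944 = 10.31 m/s.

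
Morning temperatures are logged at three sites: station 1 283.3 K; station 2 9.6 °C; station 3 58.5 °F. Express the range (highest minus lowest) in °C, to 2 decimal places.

5.12 °C

station 1: 283.3 K = 10.150 °C.
station 3: 58.5 °F = 14.722 °C.
Spread: 14.722 − 9.600 = 5.122 °C.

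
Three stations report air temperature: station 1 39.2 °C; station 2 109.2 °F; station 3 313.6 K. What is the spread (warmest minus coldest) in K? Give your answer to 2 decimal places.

3.69 K

station 2: 109.2 °F = 42.889 °C.
station 3: 313.6 K = 40.450 °C.
Spread: 42.889 − 39.200 = 3.689 °C.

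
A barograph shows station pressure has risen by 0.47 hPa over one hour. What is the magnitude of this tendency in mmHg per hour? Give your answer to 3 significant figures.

0.353 mmHg per hour

0.47 hPa / 1 h × 0.750062 mmHg/hPa = 0.353 mmHg/h.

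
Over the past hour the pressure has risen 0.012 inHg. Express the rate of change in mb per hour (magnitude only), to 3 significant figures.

0.012 inHg / 1 h × 33.8639 mb/inHg = 0.406 mb/h.

0.406 mb per hour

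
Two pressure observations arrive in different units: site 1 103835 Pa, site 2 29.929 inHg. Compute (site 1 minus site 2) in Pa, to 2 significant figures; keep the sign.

site 2: 29.929 inHg = 101351.24 Pa.
Difference: 103835.00 − 101351.24 = 2500 Pa.

2500 Pa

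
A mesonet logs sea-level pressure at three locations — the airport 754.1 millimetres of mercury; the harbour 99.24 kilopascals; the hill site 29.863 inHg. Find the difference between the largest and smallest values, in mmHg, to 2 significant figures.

the harbour: 99.24 kPa = 744.36 mmHg.
the hill site: 29.863 inHg = 758.52 mmHg.
Spread: 758.52 − 744.36 = 14 mmHg.

14 mmHg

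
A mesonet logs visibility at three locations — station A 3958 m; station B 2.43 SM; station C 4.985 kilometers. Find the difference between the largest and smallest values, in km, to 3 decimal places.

1.074 km

station A: 3958 m = 3.95800 km.
station B: 2.43 SM = 3.91071 km.
Spread: 4.98500 − 3.91071 = 1.074 km.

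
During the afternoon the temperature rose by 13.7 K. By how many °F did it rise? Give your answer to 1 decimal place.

24.7 °F

A change of 1 °C equals a change of 1.8 °F: Δ°F = 13.7 × 1.8 = 24.7 °F.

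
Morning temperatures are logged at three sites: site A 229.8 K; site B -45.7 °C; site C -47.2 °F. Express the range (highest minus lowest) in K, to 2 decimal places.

2.35 K

site A: 229.8 K = -43.350 °C.
site C: -47.2 °F = -44.000 °C.
Spread: (-43.350) − (-45.700) = 2.350 °C.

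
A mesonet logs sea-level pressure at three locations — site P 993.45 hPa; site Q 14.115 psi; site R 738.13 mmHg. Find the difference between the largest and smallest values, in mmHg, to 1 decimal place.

15.2 mmHg

site P: 993.45 hPa = 745.149 mmHg.
site Q: 14.115 psi = 729.956 mmHg.
Spread: 745.149 − 729.956 = 15.2 mmHg.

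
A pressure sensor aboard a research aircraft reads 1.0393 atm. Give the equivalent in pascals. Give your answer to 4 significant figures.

1 atm = 101325 Pa, so 1.0393 × 101325 = 105300 Pa.

105300 Pa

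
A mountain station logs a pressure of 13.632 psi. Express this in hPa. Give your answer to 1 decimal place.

1 psi = 68.9476 hPa, so 13.632 × 68.9476 = 939.9 hPa.

939.9 hPa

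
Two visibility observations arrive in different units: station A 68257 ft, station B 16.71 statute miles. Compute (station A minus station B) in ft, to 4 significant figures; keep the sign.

-19970 ft

station B: 16.71 SM = 88228.80 ft.
Difference: 68257.00 − 88228.80 = -19970 ft.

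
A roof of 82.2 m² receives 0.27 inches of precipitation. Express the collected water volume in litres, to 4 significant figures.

Depth: 0.27 in × 25.4 = 6.858 mm.
1 mm over 1 m² is 1 L, so volume = 6.858 × 82.2 = 563.7276 L ≈ 563.7 L.

563.7 litres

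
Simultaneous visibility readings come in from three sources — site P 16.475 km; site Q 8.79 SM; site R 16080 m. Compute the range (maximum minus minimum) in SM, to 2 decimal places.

1.45 SM

site P: 16.475 km = 10.2371 SM.
site R: 16080 m = 9.9916 SM.
Spread: 10.2371 − 8.7900 = 1.45 SM.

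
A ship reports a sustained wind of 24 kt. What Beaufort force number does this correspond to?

24 kt lies in the Beaufort 6 band (strong breeze, 22–27 kt).

Beaufort force 6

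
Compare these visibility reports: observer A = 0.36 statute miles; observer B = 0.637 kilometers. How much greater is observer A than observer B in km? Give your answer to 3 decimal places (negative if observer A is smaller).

observer A: 0.36 SM = 0.57936 km.
Difference: 0.57936 − 0.63700 = -0.058 km.

-0.058 km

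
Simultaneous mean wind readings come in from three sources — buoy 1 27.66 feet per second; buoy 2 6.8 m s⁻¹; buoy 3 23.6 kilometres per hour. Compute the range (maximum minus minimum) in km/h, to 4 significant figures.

6.751 km/h

buoy 1: 27.66 ft/s = 30.35076 km/h.
buoy 2: 6.8 m/s = 24.48000 km/h.
Spread: 30.35076 − 23.60000 = 6.751 km/h.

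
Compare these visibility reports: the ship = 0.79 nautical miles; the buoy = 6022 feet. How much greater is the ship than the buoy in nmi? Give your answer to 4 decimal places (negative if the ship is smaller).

-0.2011 nmi

the buoy: 6022 ft = 0.991094 nmi.
Difference: 0.790000 − 0.991094 = -0.2011 nmi.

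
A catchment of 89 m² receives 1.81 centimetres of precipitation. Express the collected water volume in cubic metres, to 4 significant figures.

Depth: 1.81 cm × 10 = 18.1 mm.
1 mm over 1 m² is 1 L, so volume = 18.1 × 89 = 1610.9 L = 1.611 m³.

1.611 cubic metres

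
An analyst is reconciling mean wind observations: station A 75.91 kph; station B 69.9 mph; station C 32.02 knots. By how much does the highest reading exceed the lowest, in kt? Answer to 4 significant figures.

28.72 kt

station A: 75.91 km/h = 40.9881 kt.
station B: 69.9 mph = 60.7414 kt.
Spread: 60.7414 − 32.0200 = 28.72 kt.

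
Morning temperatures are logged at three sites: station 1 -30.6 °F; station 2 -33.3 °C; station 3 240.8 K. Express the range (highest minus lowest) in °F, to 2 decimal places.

station 1: -30.6 °F = -34.778 °C.
station 3: 240.8 K = -32.350 °C.
Spread: (-32.350) − (-34.778) = 2.428 °C = 4.37 °F.

4.37 °F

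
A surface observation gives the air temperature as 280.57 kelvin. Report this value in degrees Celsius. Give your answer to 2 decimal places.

7.42 °C

°C = 280.57 − 273.15 = 7.42 °C.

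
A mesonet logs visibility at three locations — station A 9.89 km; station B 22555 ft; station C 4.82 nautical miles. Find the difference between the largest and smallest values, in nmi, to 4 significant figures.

station A: 9.89 km = 5.34017 nmi.
station B: 22555 ft = 3.71208 nmi.
Spread: 5.34017 − 3.71208 = 1.628 nmi.

1.628 nmi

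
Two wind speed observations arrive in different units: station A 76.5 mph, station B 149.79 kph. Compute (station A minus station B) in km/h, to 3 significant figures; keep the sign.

-26.7 km/h

station A: 76.5 mph = 123.115 km/h.
Difference: 123.115 − 149.790 = -26.7 km/h.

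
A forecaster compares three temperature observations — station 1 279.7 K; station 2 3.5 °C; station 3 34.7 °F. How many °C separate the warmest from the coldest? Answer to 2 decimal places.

station 1: 279.7 K = 6.550 °C.
station 3: 34.7 °F = 1.500 °C.
Spread: 6.550 − 1.500 = 5.050 °C.

5.05 °C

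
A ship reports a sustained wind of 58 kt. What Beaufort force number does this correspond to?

Beaufort force 11

58 kt lies in the Beaufort 11 band (violent storm, 56–63 kt).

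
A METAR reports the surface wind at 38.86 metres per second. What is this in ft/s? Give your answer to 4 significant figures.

1 m/s = 3.28084 ft/s, so 38.86 × 3.28084 = 127.5 ft/s.

127.5 ft/s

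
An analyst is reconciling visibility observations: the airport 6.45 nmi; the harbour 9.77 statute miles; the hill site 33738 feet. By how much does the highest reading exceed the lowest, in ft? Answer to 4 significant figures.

17850 ft

the airport: 6.45 nmi = 39190.94 ft.
the harbour: 9.77 SM = 51585.60 ft.
Spread: 51585.60 − 33738.00 = 17850 ft.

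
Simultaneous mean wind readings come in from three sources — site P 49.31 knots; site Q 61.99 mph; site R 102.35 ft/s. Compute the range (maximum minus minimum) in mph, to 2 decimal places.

site P: 49.31 kt = 56.7449 mph.
site R: 102.35 ft/s = 69.7841 mph.
Spread: 69.7841 − 56.7449 = 13.04 mph.

13.04 mph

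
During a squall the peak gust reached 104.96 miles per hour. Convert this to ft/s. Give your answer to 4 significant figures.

153.9 ft/s

1 mph = 1.46667 ft/s, so 104.96 × 1.46667 = 153.9 ft/s.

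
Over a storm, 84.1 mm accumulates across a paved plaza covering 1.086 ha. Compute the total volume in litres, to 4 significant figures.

913300 litres

Area: 1.086 ha = 10860 m².
1 mm over 1 m² is 1 L, so volume = 84.1 × 10860 = 913326 L ≈ 913300 L.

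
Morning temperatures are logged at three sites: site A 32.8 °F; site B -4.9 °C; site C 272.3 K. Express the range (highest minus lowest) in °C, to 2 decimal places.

site A: 32.8 °F = 0.444 °C.
site C: 272.3 K = -0.850 °C.
Spread: 0.444 − (-4.900) = 5.344 °C.

5.34 °C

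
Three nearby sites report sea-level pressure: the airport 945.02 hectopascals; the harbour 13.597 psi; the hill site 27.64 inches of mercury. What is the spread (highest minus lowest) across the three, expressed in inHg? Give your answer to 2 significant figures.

the airport: 945.02 hPa = 27.9064 inHg.
the harbour: 13.597 psi = 27.6838 inHg.
Spread: 27.9064 − 27.6400 = 0.27 inHg.

0.27 inHg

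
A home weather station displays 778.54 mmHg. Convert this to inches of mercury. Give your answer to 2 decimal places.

30.65 inHg

1 mmHg = 0.0393701 inHg, so 778.54 × 0.0393701 = 30.65 inHg.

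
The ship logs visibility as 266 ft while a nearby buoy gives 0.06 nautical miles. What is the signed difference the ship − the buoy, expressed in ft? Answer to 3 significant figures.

-98.6 ft

the buoy: 0.06 nmi = 364.567 ft.
Difference: 266.000 − 364.567 = -98.6 ft.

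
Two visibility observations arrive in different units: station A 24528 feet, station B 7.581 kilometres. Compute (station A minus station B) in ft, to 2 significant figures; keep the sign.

station B: 7.581 km = 24872.05 ft.
Difference: 24528.00 − 24872.05 = -340 ft.

-340 ft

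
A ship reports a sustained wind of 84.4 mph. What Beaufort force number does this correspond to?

Beaufort force 12

84.4 mph = 37.7 m/s, which is Beaufort 12 (hurricane force, ≥32.7 m/s).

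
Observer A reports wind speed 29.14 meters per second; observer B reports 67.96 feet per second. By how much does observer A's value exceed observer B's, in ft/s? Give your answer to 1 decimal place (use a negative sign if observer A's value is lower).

27.6 ft/s

observer A: 29.14 m/s = 95.604 ft/s.
Difference: 95.604 − 67.960 = 27.6 ft/s.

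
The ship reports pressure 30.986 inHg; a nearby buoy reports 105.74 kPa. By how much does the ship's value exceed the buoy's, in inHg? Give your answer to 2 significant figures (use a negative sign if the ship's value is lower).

the buoy: 105.74 kPa = 31.2250 inHg.
Difference: 30.9860 − 31.2250 = -0.24 inHg.

-0.24 inHg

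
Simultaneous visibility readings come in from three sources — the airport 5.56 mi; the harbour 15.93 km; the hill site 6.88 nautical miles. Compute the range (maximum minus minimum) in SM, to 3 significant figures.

4.34 SM

the harbour: 15.93 km = 9.8984 SM.
the hill site: 6.88 nmi = 7.9174 SM.
Spread: 9.8984 − 5.5600 = 4.34 SM.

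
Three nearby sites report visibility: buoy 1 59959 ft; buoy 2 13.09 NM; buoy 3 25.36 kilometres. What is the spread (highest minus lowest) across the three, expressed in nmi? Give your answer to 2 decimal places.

buoy 1: 59959 ft = 9.8680 nmi.
buoy 3: 25.36 km = 13.6933 nmi.
Spread: 13.6933 − 9.8680 = 3.83 nmi.

3.83 nmi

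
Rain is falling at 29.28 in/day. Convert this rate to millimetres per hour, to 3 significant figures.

29.28 in/day × 25.4 mm/in × 0.0416667 day/hour = 31.0 mm/hour.

31.0 mm/hour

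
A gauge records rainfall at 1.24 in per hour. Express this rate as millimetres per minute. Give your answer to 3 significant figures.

1.24 in/hour × 25.4 mm/in × 0.0166667 hour/minute = 0.525 mm/minute.

0.525 mm/minute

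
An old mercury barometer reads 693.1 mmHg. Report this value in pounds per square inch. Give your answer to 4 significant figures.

13.40 psi

1 mmHg = 0.0193368 psi, so 693.1 × 0.0193368 = 13.40 psi.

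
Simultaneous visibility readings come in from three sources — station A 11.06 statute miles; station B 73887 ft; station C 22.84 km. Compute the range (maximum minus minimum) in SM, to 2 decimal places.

station B: 73887 ft = 13.9938 SM.
station C: 22.84 km = 14.1921 SM.
Spread: 14.1921 − 11.0600 = 3.13 SM.

3.13 SM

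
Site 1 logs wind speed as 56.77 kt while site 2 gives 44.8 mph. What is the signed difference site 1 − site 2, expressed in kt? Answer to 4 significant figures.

17.84 kt

site 2: 44.8 mph = 38.9301 kt.
Difference: 56.7700 − 38.9301 = 17.84 kt.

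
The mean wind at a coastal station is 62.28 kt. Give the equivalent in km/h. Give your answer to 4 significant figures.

115.3 km/h

1 kt = 1.852 km/h, so 62.28 × 1.852 = 115.3 km/h.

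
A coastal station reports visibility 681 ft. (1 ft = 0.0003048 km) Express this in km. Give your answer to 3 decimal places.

0.208 km

1 ft = 0.0003048 km, so 681 × 0.0003048 = 0.208 km.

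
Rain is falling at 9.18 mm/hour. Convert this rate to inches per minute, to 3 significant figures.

0.00602 in/minute

9.18 mm/hour × 0.0393701 in/mm × 0.0166667 hour/minute = 0.00602 in/minute.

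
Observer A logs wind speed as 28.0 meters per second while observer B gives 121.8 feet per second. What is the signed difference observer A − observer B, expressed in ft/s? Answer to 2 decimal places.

observer A: 28.0 m/s = 91.8635 ft/s.
Difference: 91.8635 − 121.8000 = -29.94 ft/s.

-29.94 ft/s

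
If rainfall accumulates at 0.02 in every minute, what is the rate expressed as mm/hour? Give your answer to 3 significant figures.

0.02 in/minute × 25.4 mm/in × 60 minute/hour = 30.5 mm/hour.

30.5 mm/hour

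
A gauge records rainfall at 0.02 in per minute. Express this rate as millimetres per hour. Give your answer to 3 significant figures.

30.5 mm/hour

0.02 in/minute × 25.4 mm/in × 60 minute/hour = 30.5 mm/hour.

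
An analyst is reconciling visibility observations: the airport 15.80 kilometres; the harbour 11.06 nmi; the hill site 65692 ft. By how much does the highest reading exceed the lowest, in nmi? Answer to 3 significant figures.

2.53 nmi

the airport: 15.80 km = 8.5313 nmi.
the hill site: 65692 ft = 10.8115 nmi.
Spread: 11.0600 − 8.5313 = 2.53 nmi.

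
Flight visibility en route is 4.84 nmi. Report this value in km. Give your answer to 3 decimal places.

8.964 km

1 nmi = 1.852 km, so 4.84 × 1.852 = 8.964 km.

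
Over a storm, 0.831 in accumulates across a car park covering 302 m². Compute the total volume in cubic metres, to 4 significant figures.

6.374 cubic metres

Depth: 0.831 in × 25.4 = 21.1074 mm.
1 mm over 1 m² is 1 L, so volume = 21.1074 × 302 = 6374.4348 L = 6.374 m³.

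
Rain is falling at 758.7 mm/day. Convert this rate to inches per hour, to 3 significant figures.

758.7 mm/day × 0.0393701 in/mm × 0.0416667 day/hour = 1.24 in/hour.

1.24 in/hour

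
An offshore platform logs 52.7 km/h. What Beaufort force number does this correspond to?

Beaufort force 7

52.7 km/h = 14.6 m/s, which is Beaufort 7 (near gale, 13.9–17.1 m/s).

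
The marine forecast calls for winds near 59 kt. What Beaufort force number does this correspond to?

Beaufort force 11

59 kt lies in the Beaufort 11 band (violent storm, 56–63 kt).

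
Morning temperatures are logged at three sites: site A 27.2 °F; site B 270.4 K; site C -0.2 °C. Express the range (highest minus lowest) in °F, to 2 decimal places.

4.59 °F

site A: 27.2 °F = -2.667 °C.
site B: 270.4 K = -2.750 °C.
Spread: (-0.200) − (-2.750) = 2.550 °C = 4.59 °F.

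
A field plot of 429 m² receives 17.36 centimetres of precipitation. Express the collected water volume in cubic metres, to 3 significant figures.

Depth: 17.36 cm × 10 = 173.6 mm.
1 mm over 1 m² is 1 L, so volume = 173.6 × 429 = 74474.4 L = 74.5 m³.

74.5 cubic metres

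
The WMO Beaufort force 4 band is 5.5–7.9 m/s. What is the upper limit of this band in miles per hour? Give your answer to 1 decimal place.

5.5–7.9 m/s × 2.237 = 12.3–17.7 mph.

17.7 mph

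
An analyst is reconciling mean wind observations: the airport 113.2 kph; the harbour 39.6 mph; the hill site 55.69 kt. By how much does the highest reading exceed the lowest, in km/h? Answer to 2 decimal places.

the harbour: 39.6 mph = 63.7300 km/h.
the hill site: 55.69 kt = 103.1379 km/h.
Spread: 113.2000 − 63.7300 = 49.47 km/h.

49.47 km/h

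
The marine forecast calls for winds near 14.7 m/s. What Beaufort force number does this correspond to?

Beaufort force 7

14.7 m/s lies in the Beaufort 7 band (near gale, 13.9–17.1 m/s).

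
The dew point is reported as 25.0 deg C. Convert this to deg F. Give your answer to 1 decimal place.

77.0 °F

°F = °C × 9/5 + 32 = 25.0 × 1.8 + 32 = 77.0 °F.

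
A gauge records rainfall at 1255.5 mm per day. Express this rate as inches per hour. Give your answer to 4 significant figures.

1255.5 mm/day × 0.0393701 in/mm × 0.0416667 day/hour = 2.060 in/hour.

2.060 in/hour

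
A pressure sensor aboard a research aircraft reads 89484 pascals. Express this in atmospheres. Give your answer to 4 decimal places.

1 Pa = 9.86923e-06 atm, so 89484 × 9.86923e-06 = 0.8831 atm.

0.8831 atm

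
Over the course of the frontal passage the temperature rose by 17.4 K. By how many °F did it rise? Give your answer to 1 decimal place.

Converting a difference, only the 9/5 scale factor applies: Δ°F = 17.4 × 1.8 = 31.3 °F.

31.3 °F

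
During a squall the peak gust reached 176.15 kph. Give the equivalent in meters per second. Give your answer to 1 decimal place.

1 km/h = 0.277778 m/s, so 176.15 × 0.277778 = 48.9 m/s.

48.9 m/s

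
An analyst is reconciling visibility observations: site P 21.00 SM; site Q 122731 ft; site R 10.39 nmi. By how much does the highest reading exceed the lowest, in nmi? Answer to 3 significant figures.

9.81 nmi

site P: 21.00 SM = 18.2485 nmi.
site Q: 122731 ft = 20.1989 nmi.
Spread: 20.1989 − 10.3900 = 9.81 nmi.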